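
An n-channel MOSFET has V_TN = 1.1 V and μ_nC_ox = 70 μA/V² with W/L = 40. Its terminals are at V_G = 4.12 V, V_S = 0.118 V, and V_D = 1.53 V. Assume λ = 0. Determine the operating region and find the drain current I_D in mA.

Triode; I_D = 8.68 mA

V_GS = V_G − V_S = 4.12 − 0.118 = 4 V; V_DS = V_D − V_S = 1.53 − 0.118 = 1.41 V.
k_n = μ_nC_ox · (W/L) = 2.8 mA/V².
V_ov = V_GS − V_TN = 4 − 1.1 = 2.9 V.
Since V_DS = 1.41 V < V_ov = 2.9 V, the device is in the triode region.
I_D = k_n [V_ov · V_DS − ½ V_DS²] = 2.8 × [2.9 × 1.41 − 0.5 × 1.41²] = 8.68 mA.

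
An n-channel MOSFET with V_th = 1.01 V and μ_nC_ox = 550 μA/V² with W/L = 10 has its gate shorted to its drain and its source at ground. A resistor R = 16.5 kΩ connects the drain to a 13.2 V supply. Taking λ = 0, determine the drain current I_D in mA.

I_D = 0.708 mA

With gate tied to drain, V_GS = V_DS ≥ V_GS − V_th, so the device is in saturation.
k_n = μ_nC_ox · (W/L) = 5.5 mA/V².
KCL at the drain: ½ k_n (V_GS − V_th)² = (V_DD − V_GS)/R.
Let x = V_GS − 1.01. Then 45.4 x² + x − 12.19 = 0, giving x = 0.507 V (positive root), so V_GS = 1.52 V.
I_D = (V_DD − V_GS)/R = (13.2 − 1.52) / 16.5 = 0.708 mA.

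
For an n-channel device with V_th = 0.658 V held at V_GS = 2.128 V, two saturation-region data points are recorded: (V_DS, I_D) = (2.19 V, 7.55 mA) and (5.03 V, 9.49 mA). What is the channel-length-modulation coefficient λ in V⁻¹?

λ = 0.113 V⁻¹

With V_GS fixed, I_D ∝ (1 + λ V_DS) in saturation, so I_D2/I_D1 = (1 + λ V_DS2)/(1 + λ V_DS1).
9.49/7.55 = 1.257 = (1 + 5.03 λ)/(1 + 2.19 λ).
Solving: λ (I_D1 V_DS2 − I_D2 V_DS1) = I_D2 − I_D1, so λ = (9.49 − 7.55) / (7.55 × 5.03 − 9.49 × 2.19) = 1.94 / 17.2 = 0.113 V⁻¹.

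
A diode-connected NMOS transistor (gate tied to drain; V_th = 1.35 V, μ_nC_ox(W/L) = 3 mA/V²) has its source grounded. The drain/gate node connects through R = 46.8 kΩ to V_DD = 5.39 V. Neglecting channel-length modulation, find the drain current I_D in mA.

I_D = 0.0813 mA

With gate tied to drain, V_GS = V_DS ≥ V_GS − V_th, so the device is in saturation.
KCL at the drain: ½ k_n (V_GS − V_th)² = (V_DD − V_GS)/R.
Let x = V_GS − 1.35. Then 70.2 x² + x − 4.04 = 0, giving x = 0.233 V (positive root), so V_GS = 1.58 V.
I_D = (V_DD − V_GS)/R = (5.39 − 1.58) / 46.8 = 0.0813 mA.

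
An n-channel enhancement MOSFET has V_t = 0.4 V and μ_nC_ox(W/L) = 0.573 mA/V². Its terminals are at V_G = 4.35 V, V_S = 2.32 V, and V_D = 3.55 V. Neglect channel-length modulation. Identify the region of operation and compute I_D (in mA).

V_GS = V_G − V_S = 4.35 − 2.32 = 2.03 V; V_DS = V_D − V_S = 3.55 − 2.32 = 1.23 V.
V_ov = V_GS − V_t = 2.03 − 0.4 = 1.63 V.
Since V_DS = 1.23 V < V_ov = 1.63 V, the device is in the triode region.
I_D = k_n [V_ov · V_DS − ½ V_DS²] = 0.573 × [1.63 × 1.23 − 0.5 × 1.23²] = 0.715 mA.

Triode; I_D = 0.715 mA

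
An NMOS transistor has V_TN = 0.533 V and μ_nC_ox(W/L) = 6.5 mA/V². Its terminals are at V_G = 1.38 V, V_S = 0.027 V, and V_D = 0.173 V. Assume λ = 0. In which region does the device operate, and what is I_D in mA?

Triode; I_D = 0.709 mA

V_GS = V_G − V_S = 1.38 − 0.027 = 1.35 V; V_DS = V_D − V_S = 0.173 − 0.027 = 0.146 V.
V_ov = V_GS − V_TN = 1.35 − 0.533 = 0.82 V.
Since V_DS = 0.146 V < V_ov = 0.82 V, the device is in the triode region.
I_D = k_n [V_ov · V_DS − ½ V_DS²] = 6.5 × [0.82 × 0.146 − 0.5 × 0.146²] = 0.709 mA.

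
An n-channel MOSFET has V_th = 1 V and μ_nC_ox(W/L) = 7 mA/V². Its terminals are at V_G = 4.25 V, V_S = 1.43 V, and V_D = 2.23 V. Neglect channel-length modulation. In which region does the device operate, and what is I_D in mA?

Triode; I_D = 7.95 mA

V_GS = V_G − V_S = 4.25 − 1.43 = 2.82 V; V_DS = V_D − V_S = 2.23 − 1.43 = 0.8 V.
V_ov = V_GS − V_th = 2.82 − 1 = 1.82 V.
Since V_DS = 0.8 V < V_ov = 1.82 V, the device is in the triode region.
I_D = k_n [V_ov · V_DS − ½ V_DS²] = 7 × [1.82 × 0.8 − 0.5 × 0.8²] = 7.95 mA.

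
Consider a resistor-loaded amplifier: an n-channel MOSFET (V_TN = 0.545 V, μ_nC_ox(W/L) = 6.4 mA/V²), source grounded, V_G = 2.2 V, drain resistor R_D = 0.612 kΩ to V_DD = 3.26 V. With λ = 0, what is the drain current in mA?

I_D = 4.51 mA

V_GS = V_G = 2.2 V, so V_ov = 2.2 − 0.545 = 1.66 V.
Assume saturation: I_D = ½ k_n V_ov² = 0.5 × 6.4 × 1.66² = 8.76 mA, giving V_DS = V_DD − I_D R_D = 3.26 − 8.76 × 0.612 = -2.1 V.
But -2.1 V < V_ov = 1.66 V, so the device is actually in triode.
In triode I_D = k_n[V_ov V_DS − ½ V_DS²] and I_D = (V_DD − V_DS)/R_D. Equating: 1.96 V_DS² − 7.482 V_DS + 3.26 = 0, giving V_DS = 0.502 V (the root below V_ov).
I_D = (3.26 − 0.502) / 0.612 = 4.51 mA.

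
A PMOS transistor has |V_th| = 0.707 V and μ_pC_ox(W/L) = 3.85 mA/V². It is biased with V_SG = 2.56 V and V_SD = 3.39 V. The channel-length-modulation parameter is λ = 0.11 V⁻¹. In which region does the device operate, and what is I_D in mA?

Saturation; I_D = 9.07 mA

V_ov = V_SG − |V_th| = 2.56 − 0.707 = 1.85 V.
Since V_SD = 3.39 V ≥ V_ov = 1.85 V, the device is in saturation.
I_D = ½ k_p V_ov² (1 + λ V_SD) = 0.5 × 3.85 × 1.85² × (1 + 0.11 × 3.39) = 9.07 mA.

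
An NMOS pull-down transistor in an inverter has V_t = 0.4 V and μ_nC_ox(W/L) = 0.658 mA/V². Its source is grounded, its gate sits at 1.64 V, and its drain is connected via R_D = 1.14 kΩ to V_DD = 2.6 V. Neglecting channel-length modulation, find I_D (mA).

I_D = 0.506 mA

V_GS = V_G = 1.64 V, so V_ov = 1.64 − 0.4 = 1.24 V.
Assume saturation: I_D = ½ k_n V_ov² = 0.5 × 0.658 × 1.24² = 0.506 mA, giving V_DS = V_DD − I_D R_D = 2.6 − 0.506 × 1.14 = 2.02 V.
V_DS = 2.02 V ≥ V_ov = 1.24 V, confirming saturation.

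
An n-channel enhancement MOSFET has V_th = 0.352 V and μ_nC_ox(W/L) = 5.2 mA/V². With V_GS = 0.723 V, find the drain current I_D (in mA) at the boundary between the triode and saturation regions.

At the boundary V_DS = V_ov = V_GS − V_th = 0.723 − 0.352 = 0.371 V.
I_D = ½ k_n V_ov² = 0.5 × 5.2 × 0.371² = 0.358 mA.

I_D = 0.358 mA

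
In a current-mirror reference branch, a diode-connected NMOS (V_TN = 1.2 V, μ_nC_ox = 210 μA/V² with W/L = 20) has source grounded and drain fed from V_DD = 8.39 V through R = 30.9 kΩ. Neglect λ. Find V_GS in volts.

V_GS = 1.53 V

With gate tied to drain, V_GS = V_DS ≥ V_GS − V_TN, so the device is in saturation.
k_n = μ_nC_ox · (W/L) = 4.2 mA/V².
KCL at the drain: ½ k_n (V_GS − V_TN)² = (V_DD − V_GS)/R.
Let x = V_GS − 1.2. Then 64.9 x² + x − 7.19 = 0, giving x = 0.325 V (positive root), so V_GS = 1.53 V.
I_D = (V_DD − V_GS)/R = (8.39 − 1.53) / 30.9 = 0.222 mA.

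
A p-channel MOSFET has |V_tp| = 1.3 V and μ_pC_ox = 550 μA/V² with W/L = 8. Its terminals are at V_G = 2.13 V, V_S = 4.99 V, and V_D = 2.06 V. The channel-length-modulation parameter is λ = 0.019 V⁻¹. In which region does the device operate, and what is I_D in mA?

Saturation; I_D = 5.65 mA

V_SG = V_S − V_G = 4.99 − 2.13 = 2.86 V; V_SD = V_S − V_D = 4.99 − 2.06 = 2.93 V.
k_p = μ_pC_ox · (W/L) = 4.4 mA/V².
V_ov = V_SG − |V_tp| = 2.86 − 1.3 = 1.56 V.
Since V_SD = 2.93 V ≥ V_ov = 1.56 V, the device is in saturation.
I_D = ½ k_p V_ov² (1 + λ V_SD) = 0.5 × 4.4 × 1.56² × (1 + 0.019 × 2.93) = 5.65 mA.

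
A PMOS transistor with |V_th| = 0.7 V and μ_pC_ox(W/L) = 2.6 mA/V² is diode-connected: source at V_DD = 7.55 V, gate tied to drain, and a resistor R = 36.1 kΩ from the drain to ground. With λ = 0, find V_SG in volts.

V_SG = 1.07 V

With gate tied to drain, V_SG = V_SD ≥ V_SG − |V_th|, so the device is in saturation.
KCL at the drain: ½ k_p (V_SG − |V_th|)² = (V_DD − V_SG)/R.
Let x = V_SG − 0.7. Then 46.9 x² + x − 6.85 = 0, giving x = 0.372 V (positive root), so V_SG = 1.07 V.
I_D = (V_DD − V_SG)/R = (7.55 − 1.07) / 36.1 = 0.179 mA.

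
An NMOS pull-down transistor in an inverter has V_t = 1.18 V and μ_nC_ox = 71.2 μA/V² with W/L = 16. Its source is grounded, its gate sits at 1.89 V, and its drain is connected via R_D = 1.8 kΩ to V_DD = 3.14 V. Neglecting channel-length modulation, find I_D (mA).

V_GS = V_G = 1.89 V, so V_ov = 1.89 − 1.18 = 0.71 V.
k_n = μ_nC_ox · (W/L) = 1.139 mA/V².
Assume saturation: I_D = ½ k_n V_ov² = 0.5 × 1.139 × 0.71² = 0.287 mA, giving V_DS = V_DD − I_D R_D = 3.14 − 0.287 × 1.8 = 2.62 V.
V_DS = 2.62 V ≥ V_ov = 0.71 V, confirming saturation.

I_D = 0.287 mA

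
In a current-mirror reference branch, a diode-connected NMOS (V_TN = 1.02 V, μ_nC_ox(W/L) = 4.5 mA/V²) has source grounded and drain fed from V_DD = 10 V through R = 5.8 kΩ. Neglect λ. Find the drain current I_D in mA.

With gate tied to drain, V_GS = V_DS ≥ V_GS − V_TN, so the device is in saturation.
KCL at the drain: ½ k_n (V_GS − V_TN)² = (V_DD − V_GS)/R.
Let x = V_GS − 1.02. Then 13 x² + x − 8.98 = 0, giving x = 0.792 V (positive root), so V_GS = 1.81 V.
I_D = (V_DD − V_GS)/R = (10 − 1.81) / 5.8 = 1.41 mA.

I_D = 1.41 mA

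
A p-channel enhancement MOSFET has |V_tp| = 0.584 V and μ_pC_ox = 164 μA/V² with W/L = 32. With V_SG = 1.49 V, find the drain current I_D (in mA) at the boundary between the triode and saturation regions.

I_D = 2.15 mA

At the boundary V_SD = V_ov = V_SG − |V_tp| = 1.49 − 0.584 = 0.906 V.
k_p = μ_pC_ox · (W/L) = 5.248 mA/V².
I_D = ½ k_p V_ov² = 0.5 × 5.248 × 0.906² = 2.15 mA.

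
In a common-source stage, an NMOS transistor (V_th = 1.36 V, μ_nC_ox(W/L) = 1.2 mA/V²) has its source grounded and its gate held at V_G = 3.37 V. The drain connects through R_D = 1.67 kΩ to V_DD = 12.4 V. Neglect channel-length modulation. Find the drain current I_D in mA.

I_D = 2.42 mA

V_GS = V_G = 3.37 V, so V_ov = 3.37 − 1.36 = 2.01 V.
Assume saturation: I_D = ½ k_n V_ov² = 0.5 × 1.2 × 2.01² = 2.42 mA, giving V_DS = V_DD − I_D R_D = 12.4 − 2.42 × 1.67 = 8.35 V.
V_DS = 8.35 V ≥ V_ov = 2.01 V, confirming saturation.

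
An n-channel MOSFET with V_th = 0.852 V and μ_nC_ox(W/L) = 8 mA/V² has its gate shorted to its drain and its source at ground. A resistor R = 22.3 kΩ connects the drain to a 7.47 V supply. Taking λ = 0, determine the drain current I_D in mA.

I_D = 0.285 mA

With gate tied to drain, V_GS = V_DS ≥ V_GS − V_th, so the device is in saturation.
KCL at the drain: ½ k_n (V_GS − V_th)² = (V_DD − V_GS)/R.
Let x = V_GS − 0.852. Then 89.2 x² + x − 6.618 = 0, giving x = 0.267 V (positive root), so V_GS = 1.12 V.
I_D = (V_DD − V_GS)/R = (7.47 − 1.12) / 22.3 = 0.285 mA.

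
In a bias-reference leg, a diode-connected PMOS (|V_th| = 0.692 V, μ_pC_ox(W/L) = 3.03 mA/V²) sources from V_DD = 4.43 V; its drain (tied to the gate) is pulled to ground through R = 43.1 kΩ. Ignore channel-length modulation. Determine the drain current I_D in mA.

I_D = 0.0814 mA

With gate tied to drain, V_SG = V_SD ≥ V_SG − |V_th|, so the device is in saturation.
KCL at the drain: ½ k_p (V_SG − |V_th|)² = (V_DD − V_SG)/R.
Let x = V_SG − 0.692. Then 65.3 x² + x − 3.738 = 0, giving x = 0.232 V (positive root), so V_SG = 0.924 V.
I_D = (V_DD − V_SG)/R = (4.43 − 0.924) / 43.1 = 0.0814 mA.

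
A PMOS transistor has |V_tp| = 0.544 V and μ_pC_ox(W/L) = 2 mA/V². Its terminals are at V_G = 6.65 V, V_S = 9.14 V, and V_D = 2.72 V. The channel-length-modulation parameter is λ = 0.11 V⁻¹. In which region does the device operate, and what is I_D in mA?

Saturation; I_D = 6.46 mA

V_SG = V_S − V_G = 9.14 − 6.65 = 2.49 V; V_SD = V_S − V_D = 9.14 − 2.72 = 6.42 V.
V_ov = V_SG − |V_tp| = 2.49 − 0.544 = 1.95 V.
Since V_SD = 6.42 V ≥ V_ov = 1.95 V, the device is in saturation.
I_D = ½ k_p V_ov² (1 + λ V_SD) = 0.5 × 2 × 1.95² × (1 + 0.11 × 6.42) = 6.46 mA.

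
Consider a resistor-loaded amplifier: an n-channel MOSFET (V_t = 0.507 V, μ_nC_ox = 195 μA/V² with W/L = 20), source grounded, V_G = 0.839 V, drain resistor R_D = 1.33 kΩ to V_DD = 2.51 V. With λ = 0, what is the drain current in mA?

I_D = 0.215 mA

V_GS = V_G = 0.839 V, so V_ov = 0.839 − 0.507 = 0.332 V.
k_n = μ_nC_ox · (W/L) = 3.9 mA/V².
Assume saturation: I_D = ½ k_n V_ov² = 0.5 × 3.9 × 0.332² = 0.215 mA, giving V_DS = V_DD − I_D R_D = 2.51 − 0.215 × 1.33 = 2.22 V.
V_DS = 2.22 V ≥ V_ov = 0.332 V, confirming saturation.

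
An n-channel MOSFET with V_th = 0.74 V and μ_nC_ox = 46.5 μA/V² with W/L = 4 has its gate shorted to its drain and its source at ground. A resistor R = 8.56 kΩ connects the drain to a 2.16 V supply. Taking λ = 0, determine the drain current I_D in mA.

I_D = 0.0668 mA

With gate tied to drain, V_GS = V_DS ≥ V_GS − V_th, so the device is in saturation.
k_n = μ_nC_ox · (W/L) = 0.186 mA/V².
KCL at the drain: ½ k_n (V_GS − V_th)² = (V_DD − V_GS)/R.
Let x = V_GS − 0.74. Then 0.796 x² + x − 1.42 = 0, giving x = 0.848 V (positive root), so V_GS = 1.59 V.
I_D = (V_DD − V_GS)/R = (2.16 − 1.59) / 8.56 = 0.0668 mA.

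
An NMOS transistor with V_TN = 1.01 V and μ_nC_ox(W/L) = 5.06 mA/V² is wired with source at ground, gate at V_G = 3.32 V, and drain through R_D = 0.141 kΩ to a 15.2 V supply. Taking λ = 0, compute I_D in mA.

I_D = 13.5 mA

V_GS = V_G = 3.32 V, so V_ov = 3.32 − 1.01 = 2.31 V.
Assume saturation: I_D = ½ k_n V_ov² = 0.5 × 5.06 × 2.31² = 13.5 mA, giving V_DS = V_DD − I_D R_D = 15.2 − 13.5 × 0.141 = 13.3 V.
V_DS = 13.3 V ≥ V_ov = 2.31 V, confirming saturation.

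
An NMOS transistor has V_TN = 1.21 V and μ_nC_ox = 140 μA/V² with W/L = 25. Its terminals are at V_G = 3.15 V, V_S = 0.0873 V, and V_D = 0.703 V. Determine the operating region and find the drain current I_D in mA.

Triode; I_D = 3.33 mA

V_GS = V_G − V_S = 3.15 − 0.0873 = 3.06 V; V_DS = V_D − V_S = 0.703 − 0.0873 = 0.616 V.
k_n = μ_nC_ox · (W/L) = 3.5 mA/V².
V_ov = V_GS − V_TN = 3.06 − 1.21 = 1.85 V.
Since V_DS = 0.616 V < V_ov = 1.85 V, the device is in the triode region.
I_D = k_n [V_ov · V_DS − ½ V_DS²] = 3.5 × [1.85 × 0.616 − 0.5 × 0.616²] = 3.33 mA.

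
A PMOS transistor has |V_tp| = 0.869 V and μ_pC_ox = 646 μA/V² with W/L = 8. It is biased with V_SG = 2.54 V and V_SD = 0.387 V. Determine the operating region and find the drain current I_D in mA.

k_p = μ_pC_ox · (W/L) = 5.168 mA/V².
V_ov = V_SG − |V_tp| = 2.54 − 0.869 = 1.67 V.
Since V_SD = 0.387 V < V_ov = 1.67 V, the device is in the triode region.
I_D = k_p [V_ov · V_SD − ½ V_SD²] = 5.168 × [1.67 × 0.387 − 0.5 × 0.387²] = 2.96 mA.

Triode; I_D = 2.96 mA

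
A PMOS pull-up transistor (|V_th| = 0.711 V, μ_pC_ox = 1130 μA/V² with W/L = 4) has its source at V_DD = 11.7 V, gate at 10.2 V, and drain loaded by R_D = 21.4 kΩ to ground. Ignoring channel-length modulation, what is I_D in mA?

V_SG = V_DD − V_G = 11.7 − 10.2 = 1.5 V, so V_ov = 1.5 − 0.711 = 0.789 V.
k_p = μ_pC_ox · (W/L) = 4.52 mA/V².
Assume saturation: I_D = ½ k_p V_ov² = 0.5 × 4.52 × 0.789² = 1.41 mA, giving V_SD = V_DD − I_D R_D = 11.7 − 1.41 × 21.4 = -18.4 V.
But -18.4 V < V_ov = 0.789 V, so the device is actually in triode.
In triode I_D = k_p[V_ov V_SD − ½ V_SD²] and I_D = (V_DD − V_SD)/R_D. Equating: 48.4 V_SD² − 77.32 V_SD + 11.7 = 0, giving V_SD = 0.169 V (the root below V_ov).
I_D = (11.7 − 0.169) / 21.4 = 0.539 mA.

I_D = 0.539 mA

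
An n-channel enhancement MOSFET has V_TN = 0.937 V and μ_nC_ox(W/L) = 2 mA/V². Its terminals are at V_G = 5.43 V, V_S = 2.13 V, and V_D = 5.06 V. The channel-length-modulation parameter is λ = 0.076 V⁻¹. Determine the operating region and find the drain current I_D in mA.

Saturation; I_D = 6.83 mA

V_GS = V_G − V_S = 5.43 − 2.13 = 3.3 V; V_DS = V_D − V_S = 5.06 − 2.13 = 2.93 V.
V_ov = V_GS − V_TN = 3.3 − 0.937 = 2.36 V.
Since V_DS = 2.93 V ≥ V_ov = 2.36 V, the device is in saturation.
I_D = ½ k_n V_ov² (1 + λ V_DS) = 0.5 × 2 × 2.36² × (1 + 0.076 × 2.93) = 6.83 mA.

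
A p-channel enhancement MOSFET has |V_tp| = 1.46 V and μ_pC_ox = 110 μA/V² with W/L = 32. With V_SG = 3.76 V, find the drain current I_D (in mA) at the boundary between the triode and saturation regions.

I_D = 9.31 mA

At the boundary V_SD = V_ov = V_SG − |V_tp| = 3.76 − 1.46 = 2.3 V.
k_p = μ_pC_ox · (W/L) = 3.52 mA/V².
I_D = ½ k_p V_ov² = 0.5 × 3.52 × 2.3² = 9.31 mA.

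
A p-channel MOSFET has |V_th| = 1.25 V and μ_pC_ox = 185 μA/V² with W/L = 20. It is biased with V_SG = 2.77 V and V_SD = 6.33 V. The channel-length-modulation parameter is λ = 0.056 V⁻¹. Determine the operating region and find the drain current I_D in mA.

k_p = μ_pC_ox · (W/L) = 3.7 mA/V².
V_ov = V_SG − |V_th| = 2.77 − 1.25 = 1.52 V.
Since V_SD = 6.33 V ≥ V_ov = 1.52 V, the device is in saturation.
I_D = ½ k_p V_ov² (1 + λ V_SD) = 0.5 × 3.7 × 1.52² × (1 + 0.056 × 6.33) = 5.79 mA.

Saturation; I_D = 5.79 mA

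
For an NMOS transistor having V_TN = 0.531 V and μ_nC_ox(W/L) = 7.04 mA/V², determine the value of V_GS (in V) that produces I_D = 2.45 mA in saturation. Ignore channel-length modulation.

In saturation I_D = ½ k_n (V_GS − V_TN)², so V_GS − V_TN = √(2 I_D / k_n) = √(2 × 2.45 / 7.04) = 0.834 V.
V_GS = 0.531 + 0.834 = 1.37 V.

V_GS = 1.37 V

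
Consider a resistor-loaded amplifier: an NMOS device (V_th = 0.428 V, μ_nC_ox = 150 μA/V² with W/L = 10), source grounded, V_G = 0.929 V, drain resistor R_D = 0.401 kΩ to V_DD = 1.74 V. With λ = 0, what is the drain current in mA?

V_GS = V_G = 0.929 V, so V_ov = 0.929 − 0.428 = 0.501 V.
k_n = μ_nC_ox · (W/L) = 1.5 mA/V².
Assume saturation: I_D = ½ k_n V_ov² = 0.5 × 1.5 × 0.501² = 0.188 mA, giving V_DS = V_DD − I_D R_D = 1.74 − 0.188 × 0.401 = 1.66 V.
V_DS = 1.66 V ≥ V_ov = 0.501 V, confirming saturation.

I_D = 0.188 mA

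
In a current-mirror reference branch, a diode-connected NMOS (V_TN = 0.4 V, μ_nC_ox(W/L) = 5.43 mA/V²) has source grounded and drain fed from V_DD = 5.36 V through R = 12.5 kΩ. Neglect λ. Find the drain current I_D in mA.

I_D = 0.367 mA

With gate tied to drain, V_GS = V_DS ≥ V_GS − V_TN, so the device is in saturation.
KCL at the drain: ½ k_n (V_GS − V_TN)² = (V_DD − V_GS)/R.
Let x = V_GS − 0.4. Then 33.9 x² + x − 4.96 = 0, giving x = 0.368 V (positive root), so V_GS = 0.768 V.
I_D = (V_DD − V_GS)/R = (5.36 − 0.768) / 12.5 = 0.367 mA.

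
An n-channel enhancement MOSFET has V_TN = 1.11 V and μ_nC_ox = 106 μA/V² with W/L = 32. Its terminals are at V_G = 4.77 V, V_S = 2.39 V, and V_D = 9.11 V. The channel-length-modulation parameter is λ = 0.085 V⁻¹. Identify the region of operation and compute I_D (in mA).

V_GS = V_G − V_S = 4.77 − 2.39 = 2.38 V; V_DS = V_D − V_S = 9.11 − 2.39 = 6.72 V.
k_n = μ_nC_ox · (W/L) = 3.392 mA/V².
V_ov = V_GS − V_TN = 2.38 − 1.11 = 1.27 V.
Since V_DS = 6.72 V ≥ V_ov = 1.27 V, the device is in saturation.
I_D = ½ k_n V_ov² (1 + λ V_DS) = 0.5 × 3.392 × 1.27² × (1 + 0.085 × 6.72) = 4.3 mA.

Saturation; I_D = 4.30 mA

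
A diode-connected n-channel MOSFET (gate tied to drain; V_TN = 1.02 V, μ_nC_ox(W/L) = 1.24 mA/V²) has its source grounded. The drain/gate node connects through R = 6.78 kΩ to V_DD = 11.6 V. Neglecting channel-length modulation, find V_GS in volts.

With gate tied to drain, V_GS = V_DS ≥ V_GS − V_TN, so the device is in saturation.
KCL at the drain: ½ k_n (V_GS − V_TN)² = (V_DD − V_GS)/R.
Let x = V_GS − 1.02. Then 4.2 x² + x − 10.58 = 0, giving x = 1.47 V (positive root), so V_GS = 2.49 V.
I_D = (V_DD − V_GS)/R = (11.6 − 2.49) / 6.78 = 1.34 mA.

V_GS = 2.49 V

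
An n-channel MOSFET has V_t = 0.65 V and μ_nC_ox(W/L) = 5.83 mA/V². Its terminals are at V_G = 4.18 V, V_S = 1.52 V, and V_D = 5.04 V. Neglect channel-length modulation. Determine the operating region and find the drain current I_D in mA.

Saturation; I_D = 11.8 mA

V_GS = V_G − V_S = 4.18 − 1.52 = 2.66 V; V_DS = V_D − V_S = 5.04 − 1.52 = 3.52 V.
V_ov = V_GS − V_t = 2.66 − 0.65 = 2.01 V.
Since V_DS = 3.52 V ≥ V_ov = 2.01 V, the device is in saturation.
I_D = ½ k_n V_ov² = 0.5 × 5.83 × 2.01² = 11.8 mA.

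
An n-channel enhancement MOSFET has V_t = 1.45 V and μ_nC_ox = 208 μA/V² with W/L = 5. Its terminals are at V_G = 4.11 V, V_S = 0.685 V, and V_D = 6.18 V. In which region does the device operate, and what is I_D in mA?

V_GS = V_G − V_S = 4.11 − 0.685 = 3.43 V; V_DS = V_D − V_S = 6.18 − 0.685 = 5.49 V.
k_n = μ_nC_ox · (W/L) = 1.04 mA/V².
V_ov = V_GS − V_t = 3.43 − 1.45 = 1.98 V.
Since V_DS = 5.49 V ≥ V_ov = 1.98 V, the device is in saturation.
I_D = ½ k_n V_ov² = 0.5 × 1.04 × 1.98² = 2.03 mA.

Saturation; I_D = 2.03 mA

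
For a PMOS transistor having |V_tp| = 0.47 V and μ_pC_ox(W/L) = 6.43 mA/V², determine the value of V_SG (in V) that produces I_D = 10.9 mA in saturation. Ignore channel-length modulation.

In saturation I_D = ½ k_p (V_SG − |V_tp|)², so V_SG − |V_tp| = √(2 I_D / k_p) = √(2 × 10.9 / 6.43) = 1.84 V.
V_SG = 0.47 + 1.84 = 2.31 V.

V_SG = 2.31 V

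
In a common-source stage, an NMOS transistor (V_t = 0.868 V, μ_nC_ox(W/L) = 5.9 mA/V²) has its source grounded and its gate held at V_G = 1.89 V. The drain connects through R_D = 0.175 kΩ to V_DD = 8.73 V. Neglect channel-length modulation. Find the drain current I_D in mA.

I_D = 3.08 mA

V_GS = V_G = 1.89 V, so V_ov = 1.89 − 0.868 = 1.02 V.
Assume saturation: I_D = ½ k_n V_ov² = 0.5 × 5.9 × 1.02² = 3.08 mA, giving V_DS = V_DD − I_D R_D = 8.73 − 3.08 × 0.175 = 8.19 V.
V_DS = 8.19 V ≥ V_ov = 1.02 V, confirming saturation.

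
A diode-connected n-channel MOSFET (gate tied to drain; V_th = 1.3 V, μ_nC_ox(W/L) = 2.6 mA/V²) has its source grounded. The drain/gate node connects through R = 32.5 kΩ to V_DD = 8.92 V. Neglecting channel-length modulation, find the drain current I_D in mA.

With gate tied to drain, V_GS = V_DS ≥ V_GS − V_th, so the device is in saturation.
KCL at the drain: ½ k_n (V_GS − V_th)² = (V_DD − V_GS)/R.
Let x = V_GS − 1.3. Then 42.2 x² + x − 7.62 = 0, giving x = 0.413 V (positive root), so V_GS = 1.71 V.
I_D = (V_DD − V_GS)/R = (8.92 − 1.71) / 32.5 = 0.222 mA.

I_D = 0.222 mA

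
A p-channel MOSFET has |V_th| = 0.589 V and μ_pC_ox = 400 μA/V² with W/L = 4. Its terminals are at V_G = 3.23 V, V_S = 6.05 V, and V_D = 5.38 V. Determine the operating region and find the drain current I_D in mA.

V_SG = V_S − V_G = 6.05 − 3.23 = 2.82 V; V_SD = V_S − V_D = 6.05 − 5.38 = 0.67 V.
k_p = μ_pC_ox · (W/L) = 1.6 mA/V².
V_ov = V_SG − |V_th| = 2.82 − 0.589 = 2.23 V.
Since V_SD = 0.67 V < V_ov = 2.23 V, the device is in the triode region.
I_D = k_p [V_ov · V_SD − ½ V_SD²] = 1.6 × [2.23 × 0.67 − 0.5 × 0.67²] = 2.03 mA.

Triode; I_D = 2.03 mA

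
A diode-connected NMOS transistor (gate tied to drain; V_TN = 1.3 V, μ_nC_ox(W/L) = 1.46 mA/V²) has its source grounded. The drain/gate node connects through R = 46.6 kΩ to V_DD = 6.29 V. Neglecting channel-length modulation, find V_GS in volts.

With gate tied to drain, V_GS = V_DS ≥ V_GS − V_TN, so the device is in saturation.
KCL at the drain: ½ k_n (V_GS − V_TN)² = (V_DD − V_GS)/R.
Let x = V_GS − 1.3. Then 34 x² + x − 4.99 = 0, giving x = 0.369 V (positive root), so V_GS = 1.67 V.
I_D = (V_DD − V_GS)/R = (6.29 − 1.67) / 46.6 = 0.0992 mA.

V_GS = 1.67 V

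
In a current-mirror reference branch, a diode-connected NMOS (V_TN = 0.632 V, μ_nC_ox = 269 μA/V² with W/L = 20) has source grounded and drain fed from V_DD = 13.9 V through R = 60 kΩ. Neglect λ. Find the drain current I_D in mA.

With gate tied to drain, V_GS = V_DS ≥ V_GS − V_TN, so the device is in saturation.
k_n = μ_nC_ox · (W/L) = 5.38 mA/V².
KCL at the drain: ½ k_n (V_GS − V_TN)² = (V_DD − V_GS)/R.
Let x = V_GS − 0.632. Then 161 x² + x − 13.27 = 0, giving x = 0.284 V (positive root), so V_GS = 0.916 V.
I_D = (V_DD − V_GS)/R = (13.9 − 0.916) / 60 = 0.216 mA.

I_D = 0.216 mA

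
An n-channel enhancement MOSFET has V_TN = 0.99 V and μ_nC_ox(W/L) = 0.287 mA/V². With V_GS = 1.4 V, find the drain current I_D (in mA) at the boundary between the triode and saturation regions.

I_D = 0.0241 mA

At the boundary V_DS = V_ov = V_GS − V_TN = 1.4 − 0.99 = 0.41 V.
I_D = ½ k_n V_ov² = 0.5 × 0.287 × 0.41² = 0.0241 mA.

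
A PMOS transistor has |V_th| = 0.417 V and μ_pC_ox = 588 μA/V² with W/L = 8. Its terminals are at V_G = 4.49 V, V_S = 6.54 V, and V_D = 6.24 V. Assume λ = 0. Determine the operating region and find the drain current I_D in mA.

V_SG = V_S − V_G = 6.54 − 4.49 = 2.05 V; V_SD = V_S − V_D = 6.54 − 6.24 = 0.3 V.
k_p = μ_pC_ox · (W/L) = 4.704 mA/V².
V_ov = V_SG − |V_th| = 2.05 − 0.417 = 1.63 V.
Since V_SD = 0.3 V < V_ov = 1.63 V, the device is in the triode region.
I_D = k_p [V_ov · V_SD − ½ V_SD²] = 4.704 × [1.63 × 0.3 − 0.5 × 0.3²] = 2.09 mA.

Triode; I_D = 2.09 mA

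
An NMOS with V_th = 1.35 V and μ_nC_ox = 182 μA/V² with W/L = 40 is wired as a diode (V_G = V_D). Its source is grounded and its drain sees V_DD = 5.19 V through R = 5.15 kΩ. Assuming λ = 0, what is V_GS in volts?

With gate tied to drain, V_GS = V_DS ≥ V_GS − V_th, so the device is in saturation.
k_n = μ_nC_ox · (W/L) = 7.28 mA/V².
KCL at the drain: ½ k_n (V_GS − V_th)² = (V_DD − V_GS)/R.
Let x = V_GS − 1.35. Then 18.7 x² + x − 3.84 = 0, giving x = 0.427 V (positive root), so V_GS = 1.78 V.
I_D = (V_DD − V_GS)/R = (5.19 − 1.78) / 5.15 = 0.663 mA.

V_GS = 1.78 V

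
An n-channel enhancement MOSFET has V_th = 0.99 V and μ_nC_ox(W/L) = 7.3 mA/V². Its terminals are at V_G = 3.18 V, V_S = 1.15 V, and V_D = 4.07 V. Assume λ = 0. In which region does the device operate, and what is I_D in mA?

Saturation; I_D = 3.95 mA

V_GS = V_G − V_S = 3.18 − 1.15 = 2.03 V; V_DS = V_D − V_S = 4.07 − 1.15 = 2.92 V.
V_ov = V_GS − V_th = 2.03 − 0.99 = 1.04 V.
Since V_DS = 2.92 V ≥ V_ov = 1.04 V, the device is in saturation.
I_D = ½ k_n V_ov² = 0.5 × 7.3 × 1.04² = 3.95 mA.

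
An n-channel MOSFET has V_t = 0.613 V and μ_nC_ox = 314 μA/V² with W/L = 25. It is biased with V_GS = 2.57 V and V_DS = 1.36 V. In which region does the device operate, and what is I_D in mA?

k_n = μ_nC_ox · (W/L) = 7.85 mA/V².
V_ov = V_GS − V_t = 2.57 − 0.613 = 1.96 V.
Since V_DS = 1.36 V < V_ov = 1.96 V, the device is in the triode region.
I_D = k_n [V_ov · V_DS − ½ V_DS²] = 7.85 × [1.96 × 1.36 − 0.5 × 1.36²] = 13.6 mA.

Triode; I_D = 13.6 mA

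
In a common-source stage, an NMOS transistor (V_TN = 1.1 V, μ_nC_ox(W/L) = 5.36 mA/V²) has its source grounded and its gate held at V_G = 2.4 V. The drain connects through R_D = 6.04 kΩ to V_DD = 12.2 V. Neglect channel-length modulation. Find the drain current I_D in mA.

V_GS = V_G = 2.4 V, so V_ov = 2.4 − 1.1 = 1.3 V.
Assume saturation: I_D = ½ k_n V_ov² = 0.5 × 5.36 × 1.3² = 4.53 mA, giving V_DS = V_DD − I_D R_D = 12.2 − 4.53 × 6.04 = -15.2 V.
But -15.2 V < V_ov = 1.3 V, so the device is actually in triode.
In triode I_D = k_n[V_ov V_DS − ½ V_DS²] and I_D = (V_DD − V_DS)/R_D. Equating: 16.2 V_DS² − 43.09 V_DS + 12.2 = 0, giving V_DS = 0.322 V (the root below V_ov).
I_D = (12.2 − 0.322) / 6.04 = 1.97 mA.

I_D = 1.97 mA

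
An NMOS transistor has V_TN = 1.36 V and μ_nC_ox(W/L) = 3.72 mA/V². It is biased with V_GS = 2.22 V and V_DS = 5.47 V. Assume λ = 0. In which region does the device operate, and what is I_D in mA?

V_ov = V_GS − V_TN = 2.22 − 1.36 = 0.86 V.
Since V_DS = 5.47 V ≥ V_ov = 0.86 V, the device is in saturation.
I_D = ½ k_n V_ov² = 0.5 × 3.72 × 0.86² = 1.38 mA.

Saturation; I_D = 1.38 mA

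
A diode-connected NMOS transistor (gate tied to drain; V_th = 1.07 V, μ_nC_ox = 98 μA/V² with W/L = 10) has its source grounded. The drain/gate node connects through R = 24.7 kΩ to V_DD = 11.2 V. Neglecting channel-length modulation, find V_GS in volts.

V_GS = 1.94 V

With gate tied to drain, V_GS = V_DS ≥ V_GS − V_th, so the device is in saturation.
k_n = μ_nC_ox · (W/L) = 0.98 mA/V².
KCL at the drain: ½ k_n (V_GS − V_th)² = (V_DD − V_GS)/R.
Let x = V_GS − 1.07. Then 12.1 x² + x − 10.13 = 0, giving x = 0.874 V (positive root), so V_GS = 1.94 V.
I_D = (V_DD − V_GS)/R = (11.2 − 1.94) / 24.7 = 0.375 mA.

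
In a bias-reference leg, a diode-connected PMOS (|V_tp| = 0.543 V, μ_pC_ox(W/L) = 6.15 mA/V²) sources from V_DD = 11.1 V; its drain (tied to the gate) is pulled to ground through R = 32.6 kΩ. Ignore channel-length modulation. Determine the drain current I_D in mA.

With gate tied to drain, V_SG = V_SD ≥ V_SG − |V_tp|, so the device is in saturation.
KCL at the drain: ½ k_p (V_SG − |V_tp|)² = (V_DD − V_SG)/R.
Let x = V_SG − 0.543. Then 100 x² + x − 10.56 = 0, giving x = 0.32 V (positive root), so V_SG = 0.863 V.
I_D = (V_DD − V_SG)/R = (11.1 − 0.863) / 32.6 = 0.314 mA.

I_D = 0.314 mA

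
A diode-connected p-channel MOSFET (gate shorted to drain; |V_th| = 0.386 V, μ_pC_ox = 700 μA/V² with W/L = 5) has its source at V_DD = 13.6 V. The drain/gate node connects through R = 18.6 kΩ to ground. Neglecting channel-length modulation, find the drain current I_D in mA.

I_D = 0.677 mA

With gate tied to drain, V_SG = V_SD ≥ V_SG − |V_th|, so the device is in saturation.
k_p = μ_pC_ox · (W/L) = 3.5 mA/V².
KCL at the drain: ½ k_p (V_SG − |V_th|)² = (V_DD − V_SG)/R.
Let x = V_SG − 0.386. Then 32.6 x² + x − 13.21 = 0, giving x = 0.622 V (positive root), so V_SG = 1.01 V.
I_D = (V_DD − V_SG)/R = (13.6 − 1.01) / 18.6 = 0.677 mA.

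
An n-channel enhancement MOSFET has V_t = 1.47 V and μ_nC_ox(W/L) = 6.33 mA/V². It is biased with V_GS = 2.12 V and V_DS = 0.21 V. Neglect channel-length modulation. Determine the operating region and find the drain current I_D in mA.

V_ov = V_GS − V_t = 2.12 − 1.47 = 0.65 V.
Since V_DS = 0.21 V < V_ov = 0.65 V, the device is in the triode region.
I_D = k_n [V_ov · V_DS − ½ V_DS²] = 6.33 × [0.65 × 0.21 − 0.5 × 0.21²] = 0.724 mA.

Triode; I_D = 0.724 mA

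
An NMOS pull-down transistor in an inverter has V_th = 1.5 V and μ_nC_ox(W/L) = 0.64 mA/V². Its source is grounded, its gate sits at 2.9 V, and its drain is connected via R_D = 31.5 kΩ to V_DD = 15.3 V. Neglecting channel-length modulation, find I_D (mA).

V_GS = V_G = 2.9 V, so V_ov = 2.9 − 1.5 = 1.4 V.
Assume saturation: I_D = ½ k_n V_ov² = 0.5 × 0.64 × 1.4² = 0.627 mA, giving V_DS = V_DD − I_D R_D = 15.3 − 0.627 × 31.5 = -4.46 V.
But -4.46 V < V_ov = 1.4 V, so the device is actually in triode.
In triode I_D = k_n[V_ov V_DS − ½ V_DS²] and I_D = (V_DD − V_DS)/R_D. Equating: 10.1 V_DS² − 29.22 V_DS + 15.3 = 0, giving V_DS = 0.686 V (the root below V_ov).
I_D = (15.3 − 0.686) / 31.5 = 0.464 mA.

I_D = 0.464 mA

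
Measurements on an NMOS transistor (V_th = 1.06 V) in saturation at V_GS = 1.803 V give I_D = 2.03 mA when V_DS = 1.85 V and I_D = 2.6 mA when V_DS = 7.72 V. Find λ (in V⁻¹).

λ = 0.0525 V⁻¹

With V_GS fixed, I_D ∝ (1 + λ V_DS) in saturation, so I_D2/I_D1 = (1 + λ V_DS2)/(1 + λ V_DS1).
2.6/2.03 = 1.281 = (1 + 7.72 λ)/(1 + 1.85 λ).
Solving: λ (I_D1 V_DS2 − I_D2 V_DS1) = I_D2 − I_D1, so λ = (2.6 − 2.03) / (2.03 × 7.72 − 2.6 × 1.85) = 0.57 / 10.9 = 0.0525 V⁻¹.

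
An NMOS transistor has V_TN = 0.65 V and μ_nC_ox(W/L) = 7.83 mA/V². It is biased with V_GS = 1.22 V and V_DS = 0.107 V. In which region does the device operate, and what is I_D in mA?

V_ov = V_GS − V_TN = 1.22 − 0.65 = 0.57 V.
Since V_DS = 0.107 V < V_ov = 0.57 V, the device is in the triode region.
I_D = k_n [V_ov · V_DS − ½ V_DS²] = 7.83 × [0.57 × 0.107 − 0.5 × 0.107²] = 0.433 mA.

Triode; I_D = 0.433 mA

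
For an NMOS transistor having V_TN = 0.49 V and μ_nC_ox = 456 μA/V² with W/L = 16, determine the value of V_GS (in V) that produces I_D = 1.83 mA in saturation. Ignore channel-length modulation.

V_GS = 1.20 V

k_n = μ_nC_ox · (W/L) = 7.296 mA/V².
In saturation I_D = ½ k_n (V_GS − V_TN)², so V_GS − V_TN = √(2 I_D / k_n) = √(2 × 1.83 / 7.296) = 0.708 V.
V_GS = 0.49 + 0.708 = 1.2 V.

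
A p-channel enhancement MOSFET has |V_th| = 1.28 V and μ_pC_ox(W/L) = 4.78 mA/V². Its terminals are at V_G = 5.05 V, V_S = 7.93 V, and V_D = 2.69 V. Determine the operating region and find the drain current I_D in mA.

Saturation; I_D = 6.12 mA

V_SG = V_S − V_G = 7.93 − 5.05 = 2.88 V; V_SD = V_S − V_D = 7.93 − 2.69 = 5.24 V.
V_ov = V_SG − |V_th| = 2.88 − 1.28 = 1.6 V.
Since V_SD = 5.24 V ≥ V_ov = 1.6 V, the device is in saturation.
I_D = ½ k_p V_ov² = 0.5 × 4.78 × 1.6² = 6.12 mA.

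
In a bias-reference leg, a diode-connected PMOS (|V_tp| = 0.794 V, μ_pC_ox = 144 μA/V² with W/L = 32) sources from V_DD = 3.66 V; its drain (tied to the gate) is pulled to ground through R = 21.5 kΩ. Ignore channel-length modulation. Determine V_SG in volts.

With gate tied to drain, V_SG = V_SD ≥ V_SG − |V_tp|, so the device is in saturation.
k_p = μ_pC_ox · (W/L) = 4.608 mA/V².
KCL at the drain: ½ k_p (V_SG − |V_tp|)² = (V_DD − V_SG)/R.
Let x = V_SG − 0.794. Then 49.5 x² + x − 2.866 = 0, giving x = 0.231 V (positive root), so V_SG = 1.02 V.
I_D = (V_DD − V_SG)/R = (3.66 − 1.02) / 21.5 = 0.123 mA.

V_SG = 1.02 V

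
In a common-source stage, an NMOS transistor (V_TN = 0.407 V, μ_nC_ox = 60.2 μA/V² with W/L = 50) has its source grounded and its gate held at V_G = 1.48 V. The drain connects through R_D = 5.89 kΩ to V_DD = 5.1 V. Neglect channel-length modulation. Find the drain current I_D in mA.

V_GS = V_G = 1.48 V, so V_ov = 1.48 − 0.407 = 1.07 V.
k_n = μ_nC_ox · (W/L) = 3.01 mA/V².
Assume saturation: I_D = ½ k_n V_ov² = 0.5 × 3.01 × 1.07² = 1.73 mA, giving V_DS = V_DD − I_D R_D = 5.1 − 1.73 × 5.89 = -5.11 V.
But -5.11 V < V_ov = 1.07 V, so the device is actually in triode.
In triode I_D = k_n[V_ov V_DS − ½ V_DS²] and I_D = (V_DD − V_DS)/R_D. Equating: 8.86 V_DS² − 20.02 V_DS + 5.1 = 0, giving V_DS = 0.293 V (the root below V_ov).
I_D = (5.1 − 0.293) / 5.89 = 0.816 mA.

I_D = 0.816 mA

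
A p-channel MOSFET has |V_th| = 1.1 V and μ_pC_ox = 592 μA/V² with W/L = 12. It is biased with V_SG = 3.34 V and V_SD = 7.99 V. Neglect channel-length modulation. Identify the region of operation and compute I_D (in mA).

Saturation; I_D = 17.8 mA

k_p = μ_pC_ox · (W/L) = 7.104 mA/V².
V_ov = V_SG − |V_th| = 3.34 − 1.1 = 2.24 V.
Since V_SD = 7.99 V ≥ V_ov = 2.24 V, the device is in saturation.
I_D = ½ k_p V_ov² = 0.5 × 7.104 × 2.24² = 17.8 mA.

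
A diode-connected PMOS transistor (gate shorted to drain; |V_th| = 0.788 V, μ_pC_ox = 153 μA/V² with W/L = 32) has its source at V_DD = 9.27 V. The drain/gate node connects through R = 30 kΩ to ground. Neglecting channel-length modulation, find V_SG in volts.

With gate tied to drain, V_SG = V_SD ≥ V_SG − |V_th|, so the device is in saturation.
k_p = μ_pC_ox · (W/L) = 4.896 mA/V².
KCL at the drain: ½ k_p (V_SG − |V_th|)² = (V_DD − V_SG)/R.
Let x = V_SG − 0.788. Then 73.4 x² + x − 8.482 = 0, giving x = 0.333 V (positive root), so V_SG = 1.12 V.
I_D = (V_DD − V_SG)/R = (9.27 − 1.12) / 30 = 0.272 mA.

V_SG = 1.12 V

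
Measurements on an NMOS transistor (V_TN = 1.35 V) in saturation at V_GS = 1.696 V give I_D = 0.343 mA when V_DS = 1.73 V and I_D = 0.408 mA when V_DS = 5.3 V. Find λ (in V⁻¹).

With V_GS fixed, I_D ∝ (1 + λ V_DS) in saturation, so I_D2/I_D1 = (1 + λ V_DS2)/(1 + λ V_DS1).
0.408/0.343 = 1.19 = (1 + 5.3 λ)/(1 + 1.73 λ).
Solving: λ (I_D1 V_DS2 − I_D2 V_DS1) = I_D2 − I_D1, so λ = (0.408 − 0.343) / (0.343 × 5.3 − 0.408 × 1.73) = 0.065 / 1.11 = 0.0585 V⁻¹.

λ = 0.0585 V⁻¹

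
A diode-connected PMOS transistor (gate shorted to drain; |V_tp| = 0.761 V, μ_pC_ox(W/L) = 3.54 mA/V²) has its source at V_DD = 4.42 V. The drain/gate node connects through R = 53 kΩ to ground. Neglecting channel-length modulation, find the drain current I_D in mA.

I_D = 0.0654 mA

With gate tied to drain, V_SG = V_SD ≥ V_SG − |V_tp|, so the device is in saturation.
KCL at the drain: ½ k_p (V_SG − |V_tp|)² = (V_DD − V_SG)/R.
Let x = V_SG − 0.761. Then 93.8 x² + x − 3.659 = 0, giving x = 0.192 V (positive root), so V_SG = 0.953 V.
I_D = (V_DD − V_SG)/R = (4.42 − 0.953) / 53 = 0.0654 mA.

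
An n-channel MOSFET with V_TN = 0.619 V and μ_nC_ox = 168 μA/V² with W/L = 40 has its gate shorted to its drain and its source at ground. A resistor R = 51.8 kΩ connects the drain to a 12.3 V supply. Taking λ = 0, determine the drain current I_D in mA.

I_D = 0.221 mA

With gate tied to drain, V_GS = V_DS ≥ V_GS − V_TN, so the device is in saturation.
k_n = μ_nC_ox · (W/L) = 6.72 mA/V².
KCL at the drain: ½ k_n (V_GS − V_TN)² = (V_DD − V_GS)/R.
Let x = V_GS − 0.619. Then 174 x² + x − 11.68 = 0, giving x = 0.256 V (positive root), so V_GS = 0.875 V.
I_D = (V_DD − V_GS)/R = (12.3 − 0.875) / 51.8 = 0.221 mA.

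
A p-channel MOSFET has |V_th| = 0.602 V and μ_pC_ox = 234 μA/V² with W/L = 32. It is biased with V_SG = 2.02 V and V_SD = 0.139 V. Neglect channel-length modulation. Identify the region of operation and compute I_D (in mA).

k_p = μ_pC_ox · (W/L) = 7.488 mA/V².
V_ov = V_SG − |V_th| = 2.02 − 0.602 = 1.42 V.
Since V_SD = 0.139 V < V_ov = 1.42 V, the device is in the triode region.
I_D = k_p [V_ov · V_SD − ½ V_SD²] = 7.488 × [1.42 × 0.139 − 0.5 × 0.139²] = 1.4 mA.

Triode; I_D = 1.40 mA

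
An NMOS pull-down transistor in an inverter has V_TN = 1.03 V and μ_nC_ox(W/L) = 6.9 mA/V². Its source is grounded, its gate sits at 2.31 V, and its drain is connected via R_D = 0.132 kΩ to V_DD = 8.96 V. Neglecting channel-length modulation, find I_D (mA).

V_GS = V_G = 2.31 V, so V_ov = 2.31 − 1.03 = 1.28 V.
Assume saturation: I_D = ½ k_n V_ov² = 0.5 × 6.9 × 1.28² = 5.65 mA, giving V_DS = V_DD − I_D R_D = 8.96 − 5.65 × 0.132 = 8.21 V.
V_DS = 8.21 V ≥ V_ov = 1.28 V, confirming saturation.

I_D = 5.65 mA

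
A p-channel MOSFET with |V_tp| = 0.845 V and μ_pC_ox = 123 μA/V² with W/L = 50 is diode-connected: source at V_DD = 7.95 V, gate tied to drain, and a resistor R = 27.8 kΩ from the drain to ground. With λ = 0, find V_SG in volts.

V_SG = 1.13 V

With gate tied to drain, V_SG = V_SD ≥ V_SG − |V_tp|, so the device is in saturation.
k_p = μ_pC_ox · (W/L) = 6.15 mA/V².
KCL at the drain: ½ k_p (V_SG − |V_tp|)² = (V_DD − V_SG)/R.
Let x = V_SG − 0.845. Then 85.5 x² + x − 7.105 = 0, giving x = 0.283 V (positive root), so V_SG = 1.13 V.
I_D = (V_DD − V_SG)/R = (7.95 − 1.13) / 27.8 = 0.245 mA.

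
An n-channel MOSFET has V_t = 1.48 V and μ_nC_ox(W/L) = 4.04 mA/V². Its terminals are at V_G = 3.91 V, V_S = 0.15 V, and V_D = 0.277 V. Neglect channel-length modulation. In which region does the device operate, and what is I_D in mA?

V_GS = V_G − V_S = 3.91 − 0.15 = 3.76 V; V_DS = V_D − V_S = 0.277 − 0.15 = 0.127 V.
V_ov = V_GS − V_t = 3.76 − 1.48 = 2.28 V.
Since V_DS = 0.127 V < V_ov = 2.28 V, the device is in the triode region.
I_D = k_n [V_ov · V_DS − ½ V_DS²] = 4.04 × [2.28 × 0.127 − 0.5 × 0.127²] = 1.14 mA.

Triode; I_D = 1.14 mA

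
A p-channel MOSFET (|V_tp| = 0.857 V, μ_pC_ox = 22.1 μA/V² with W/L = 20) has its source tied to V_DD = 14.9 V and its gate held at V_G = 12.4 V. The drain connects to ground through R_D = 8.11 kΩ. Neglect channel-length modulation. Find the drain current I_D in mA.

V_SG = V_DD − V_G = 14.9 − 12.4 = 2.5 V, so V_ov = 2.5 − 0.857 = 1.64 V.
k_p = μ_pC_ox · (W/L) = 0.442 mA/V².
Assume saturation: I_D = ½ k_p V_ov² = 0.5 × 0.442 × 1.64² = 0.597 mA, giving V_SD = V_DD − I_D R_D = 14.9 − 0.597 × 8.11 = 10.1 V.
V_SD = 10.1 V ≥ V_ov = 1.64 V, confirming saturation.

I_D = 0.597 mA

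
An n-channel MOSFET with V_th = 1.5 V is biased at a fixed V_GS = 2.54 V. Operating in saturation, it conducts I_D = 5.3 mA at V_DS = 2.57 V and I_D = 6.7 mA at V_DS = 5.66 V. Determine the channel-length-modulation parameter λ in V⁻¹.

λ = 0.110 V⁻¹

With V_GS fixed, I_D ∝ (1 + λ V_DS) in saturation, so I_D2/I_D1 = (1 + λ V_DS2)/(1 + λ V_DS1).
6.7/5.3 = 1.264 = (1 + 5.66 λ)/(1 + 2.57 λ).
Solving: λ (I_D1 V_DS2 − I_D2 V_DS1) = I_D2 − I_D1, so λ = (6.7 − 5.3) / (5.3 × 5.66 − 6.7 × 2.57) = 1.4 / 12.8 = 0.11 V⁻¹.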